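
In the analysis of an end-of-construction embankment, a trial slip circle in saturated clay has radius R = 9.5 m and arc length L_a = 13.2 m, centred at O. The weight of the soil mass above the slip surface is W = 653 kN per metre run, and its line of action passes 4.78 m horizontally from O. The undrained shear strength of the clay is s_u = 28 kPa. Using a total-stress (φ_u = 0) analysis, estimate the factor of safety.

FS = 1.12

Taking moments about the centre O, the resisting moment is provided by the undrained shear strength acting along the arc:
M_R = s_u·L_a·R = 28·13.20·9.5 = 3511.2 kN·m/m
M_D = W·d = 653·4.78 = 3121.3 kN·m/m
FS = M_R / M_D = 3511.2 / 3121.3 = 1.125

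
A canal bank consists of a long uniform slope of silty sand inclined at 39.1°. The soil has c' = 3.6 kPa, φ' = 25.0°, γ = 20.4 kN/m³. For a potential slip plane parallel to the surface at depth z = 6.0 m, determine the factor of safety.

For an infinite slope with a slip plane parallel to the surface (no pore pressure): FS = [c' + γz cos²β tanφ'] / [γz sinβ cosβ].
γz = 20.4·6.0 = 122.40 kN/m²
Numerator = 3.6 + 122.40·cos²39.1°·tan25.0° = 3.6 + 122.40·0.6022·0.4663 = 37.974 kPa
Denominator = 122.40·sin39.1°·cos39.1° = 122.40·0.6307·0.7760 = 59.907 kPa
FS = 37.974 / 59.907 = 0.634

FS = 0.63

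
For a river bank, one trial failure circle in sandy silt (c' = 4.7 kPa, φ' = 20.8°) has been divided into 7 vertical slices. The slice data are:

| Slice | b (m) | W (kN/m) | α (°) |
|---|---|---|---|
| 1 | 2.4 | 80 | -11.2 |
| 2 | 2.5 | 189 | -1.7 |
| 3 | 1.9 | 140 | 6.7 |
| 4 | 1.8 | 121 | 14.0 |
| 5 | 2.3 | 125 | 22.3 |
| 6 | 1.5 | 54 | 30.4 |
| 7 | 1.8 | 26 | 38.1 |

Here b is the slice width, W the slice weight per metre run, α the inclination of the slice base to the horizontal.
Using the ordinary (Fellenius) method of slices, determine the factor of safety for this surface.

FS = 2.95

Ordinary method of slices: FS = Σ[c'·Δl_i + (W_i cosα_i)·tanφ'] / Σ W_i sinα_i, with Δl_i = b_i / cosα_i.
Slice 1: Δl = 2.4/cos(-11.2°) = 2.447 m; N'_1 = 80·cos(-11.2°) = 78.5; c'Δl = 11.50; W sinα = -15.5
Slice 2: Δl = 2.5/cos(-1.7°) = 2.501 m; N'_2 = 189·cos(-1.7°) = 188.9; c'Δl = 11.76; W sinα = -5.6
Slice 3: Δl = 1.9/cos6.7° = 1.913 m; N'_3 = 140·cos6.7° = 139.0; c'Δl = 8.99; W sinα = 16.3
Slice 4: Δl = 1.8/cos14.0° = 1.855 m; N'_4 = 121·cos14.0° = 117.4; c'Δl = 8.72; W sinα = 29.3
Slice 5: Δl = 2.3/cos22.3° = 2.486 m; N'_5 = 125·cos22.3° = 115.7; c'Δl = 11.68; W sinα = 47.4
Slice 6: Δl = 1.5/cos30.4° = 1.739 m; N'_6 = 54·cos30.4° = 46.6; c'Δl = 8.17; W sinα = 27.3
Slice 7: Δl = 1.8/cos38.1° = 2.287 m; N'_7 = 26·cos38.1° = 20.5; c'Δl = 10.75; W sinα = 16.0
Σc'Δl = 71.6 kN/m; ΣN' = 706.5 kN/m; ΣW sinα = 115.3 kN/m
Resisting = 71.6 + 706.5·tan20.8° = 71.6 + 268.4 = 340.0 kN/m
FS = 340.0 / 115.3 = 2.949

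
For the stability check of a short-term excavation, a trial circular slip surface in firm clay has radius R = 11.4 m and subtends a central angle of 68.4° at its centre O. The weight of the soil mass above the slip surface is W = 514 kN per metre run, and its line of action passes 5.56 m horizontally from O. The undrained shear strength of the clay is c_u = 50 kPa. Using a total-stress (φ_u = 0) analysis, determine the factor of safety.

FS = 2.71

Taking moments about the centre O, the resisting moment is provided by the undrained shear strength acting along the arc:
Arc length L_a = R·θ = 11.4·(68.4°·π/180) = 11.4·1.1938 = 13.61 m
M_R = c_u·L_a·R = 50·13.61·11.4 = 7757.3 kN·m/m
M_D = W·d = 514·5.56 = 2857.8 kN·m/m
FS = M_R / M_D = 7757.3 / 2857.8 = 2.714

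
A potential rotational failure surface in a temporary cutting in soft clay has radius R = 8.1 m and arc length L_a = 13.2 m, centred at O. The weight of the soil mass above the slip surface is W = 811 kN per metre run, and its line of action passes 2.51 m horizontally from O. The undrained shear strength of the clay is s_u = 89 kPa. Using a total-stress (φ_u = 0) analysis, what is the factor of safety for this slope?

FS = 4.67

Taking moments about the centre O, the resisting moment is provided by the undrained shear strength acting along the arc:
M_R = s_u·L_a·R = 89·13.20·8.1 = 9515.9 kN·m/m
M_D = W·d = 811·2.51 = 2035.6 kN·m/m
FS = M_R / M_D = 9515.9 / 2035.6 = 4.675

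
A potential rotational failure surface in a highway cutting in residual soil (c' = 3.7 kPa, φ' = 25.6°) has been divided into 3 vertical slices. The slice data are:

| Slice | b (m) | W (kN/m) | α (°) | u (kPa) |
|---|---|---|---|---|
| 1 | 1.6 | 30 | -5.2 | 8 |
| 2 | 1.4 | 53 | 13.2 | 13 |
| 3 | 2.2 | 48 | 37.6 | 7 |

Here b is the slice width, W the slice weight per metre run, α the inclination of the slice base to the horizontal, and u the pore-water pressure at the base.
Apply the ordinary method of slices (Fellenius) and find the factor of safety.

FS = 1.41

Ordinary method of slices: FS = Σ[c'·Δl_i + (W_i cosα_i − u_i·Δl_i)·tanφ'] / Σ W_i sinα_i, with Δl_i = b_i / cosα_i.
Slice 1: Δl = 1.6/cos(-5.2°) = 1.607 m; N'_1 = 30·cos(-5.2°) − 8·1.607 = 17.0; c'Δl = 5.94; W sinα = -2.7
Slice 2: Δl = 1.4/cos13.2° = 1.438 m; N'_2 = 53·cos13.2° − 13·1.438 = 32.9; c'Δl = 5.32; W sinα = 12.1
Slice 3: Δl = 2.2/cos37.6° = 2.777 m; N'_3 = 48·cos37.6° − 7·2.777 = 18.6; c'Δl = 10.27; W sinα = 29.3
Σc'Δl = 21.5 kN/m; ΣN' = 68.5 kN/m; ΣW sinα = 38.7 kN/m
Resisting = 21.5 + 68.5·tan25.6° = 21.5 + 32.8 = 54.4 kN/m
FS = 54.4 / 38.7 = 1.406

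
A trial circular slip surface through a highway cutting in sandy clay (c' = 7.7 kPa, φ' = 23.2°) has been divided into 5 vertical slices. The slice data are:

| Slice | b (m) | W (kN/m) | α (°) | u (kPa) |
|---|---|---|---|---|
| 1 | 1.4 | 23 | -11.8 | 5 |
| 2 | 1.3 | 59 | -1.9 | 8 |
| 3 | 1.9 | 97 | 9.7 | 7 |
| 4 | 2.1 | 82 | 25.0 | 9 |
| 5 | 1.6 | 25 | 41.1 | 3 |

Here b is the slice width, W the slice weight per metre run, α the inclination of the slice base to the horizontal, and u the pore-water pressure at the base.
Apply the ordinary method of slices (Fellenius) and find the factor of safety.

Ordinary method of slices: FS = Σ[c'·Δl_i + (W_i cosα_i − u_i·Δl_i)·tanφ'] / Σ W_i sinα_i, with Δl_i = b_i / cosα_i.
Slice 1: Δl = 1.4/cos(-11.8°) = 1.430 m; N'_1 = 23·cos(-11.8°) − 5·1.430 = 15.4; c'Δl = 11.01; W sinα = -4.7
Slice 2: Δl = 1.3/cos(-1.9°) = 1.301 m; N'_2 = 59·cos(-1.9°) − 8·1.301 = 48.6; c'Δl = 10.02; W sinα = -2.0
Slice 3: Δl = 1.9/cos9.7° = 1.928 m; N'_3 = 97·cos9.7° − 7·1.928 = 82.1; c'Δl = 14.84; W sinα = 16.3
Slice 4: Δl = 2.1/cos25.0° = 2.317 m; N'_4 = 82·cos25.0° − 9·2.317 = 53.5; c'Δl = 17.84; W sinα = 34.7
Slice 5: Δl = 1.6/cos41.1° = 2.123 m; N'_5 = 25·cos41.1° − 3·2.123 = 12.5; c'Δl = 16.35; W sinα = 16.4
Σc'Δl = 70.1 kN/m; ΣN' = 212.0 kN/m; ΣW sinα = 60.8 kN/m
Resisting = 70.1 + 212.0·tan23.2° = 70.1 + 90.9 = 160.9 kN/m
FS = 160.9 / 60.8 = 2.648

FS = 2.65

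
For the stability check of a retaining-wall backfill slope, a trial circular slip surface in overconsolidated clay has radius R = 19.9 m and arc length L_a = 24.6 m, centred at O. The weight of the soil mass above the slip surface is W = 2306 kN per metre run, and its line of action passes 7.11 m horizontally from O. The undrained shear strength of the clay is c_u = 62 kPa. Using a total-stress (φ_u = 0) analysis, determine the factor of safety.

Taking moments about the centre O, the resisting moment is provided by the undrained shear strength acting along the arc:
M_R = c_u·L_a·R = 62·24.60·19.9 = 30351.5 kN·m/m
M_D = W·d = 2306·7.11 = 16395.7 kN·m/m
FS = M_R / M_D = 30351.5 / 16395.7 = 1.851

FS = 1.85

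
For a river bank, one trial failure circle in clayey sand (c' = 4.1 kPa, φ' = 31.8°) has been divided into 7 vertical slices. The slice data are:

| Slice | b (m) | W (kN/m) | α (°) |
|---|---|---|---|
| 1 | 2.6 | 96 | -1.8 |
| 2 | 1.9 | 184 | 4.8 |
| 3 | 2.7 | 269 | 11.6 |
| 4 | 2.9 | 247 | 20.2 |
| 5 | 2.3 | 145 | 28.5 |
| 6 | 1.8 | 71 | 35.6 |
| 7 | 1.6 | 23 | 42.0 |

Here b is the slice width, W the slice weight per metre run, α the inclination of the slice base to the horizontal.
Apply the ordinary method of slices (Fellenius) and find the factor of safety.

FS = 2.44

Ordinary method of slices: FS = Σ[c'·Δl_i + (W_i cosα_i)·tanφ'] / Σ W_i sinα_i, with Δl_i = b_i / cosα_i.
Slice 1: Δl = 2.6/cos(-1.8°) = 2.601 m; N'_1 = 96·cos(-1.8°) = 96.0; c'Δl = 10.67; W sinα = -3.0
Slice 2: Δl = 1.9/cos4.8° = 1.907 m; N'_2 = 184·cos4.8° = 183.4; c'Δl = 7.82; W sinα = 15.4
Slice 3: Δl = 2.7/cos11.6° = 2.756 m; N'_3 = 269·cos11.6° = 263.5; c'Δl = 11.30; W sinα = 54.1
Slice 4: Δl = 2.9/cos20.2° = 3.090 m; N'_4 = 247·cos20.2° = 231.8; c'Δl = 12.67; W sinα = 85.3
Slice 5: Δl = 2.3/cos28.5° = 2.617 m; N'_5 = 145·cos28.5° = 127.4; c'Δl = 10.73; W sinα = 69.2
Slice 6: Δl = 1.8/cos35.6° = 2.214 m; N'_6 = 71·cos35.6° = 57.7; c'Δl = 9.08; W sinα = 41.3
Slice 7: Δl = 1.6/cos42.0° = 2.153 m; N'_7 = 23·cos42.0° = 17.1; c'Δl = 8.83; W sinα = 15.4
Σc'Δl = 71.1 kN/m; ΣN' = 976.9 kN/m; ΣW sinα = 277.7 kN/m
Resisting = 71.1 + 976.9·tan31.8° = 71.1 + 605.7 = 676.8 kN/m
FS = 676.8 / 277.7 = 2.437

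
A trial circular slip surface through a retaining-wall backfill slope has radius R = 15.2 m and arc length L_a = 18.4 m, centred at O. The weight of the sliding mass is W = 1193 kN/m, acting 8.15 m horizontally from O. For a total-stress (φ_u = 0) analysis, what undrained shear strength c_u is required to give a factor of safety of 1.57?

c_u = 54.6 kPa

FS = c_u·L_a·R / (W·d), so c_u = FS·W·d / (L_a·R).
c_u = 1.57·1193·8.15 / (18.40·15.2) = 15265.0 / 279.68 = 54.58 kPa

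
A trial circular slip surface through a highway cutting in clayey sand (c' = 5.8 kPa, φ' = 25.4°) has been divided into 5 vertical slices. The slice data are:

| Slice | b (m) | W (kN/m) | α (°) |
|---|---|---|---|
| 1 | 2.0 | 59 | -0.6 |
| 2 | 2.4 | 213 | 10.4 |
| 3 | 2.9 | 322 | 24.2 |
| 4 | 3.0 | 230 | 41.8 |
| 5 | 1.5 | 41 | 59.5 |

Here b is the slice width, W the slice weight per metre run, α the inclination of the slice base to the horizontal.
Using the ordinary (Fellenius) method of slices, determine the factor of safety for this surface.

FS = 1.24

Ordinary method of slices: FS = Σ[c'·Δl_i + (W_i cosα_i)·tanφ'] / Σ W_i sinα_i, with Δl_i = b_i / cosα_i.
Slice 1: Δl = 2.0/cos(-0.6°) = 2.000 m; N'_1 = 59·cos(-0.6°) = 59.0; c'Δl = 11.60; W sinα = -0.6
Slice 2: Δl = 2.4/cos10.4° = 2.440 m; N'_2 = 213·cos10.4° = 209.5; c'Δl = 14.15; W sinα = 38.5
Slice 3: Δl = 2.9/cos24.2° = 3.179 m; N'_3 = 322·cos24.2° = 293.7; c'Δl = 18.44; W sinα = 132.0
Slice 4: Δl = 3.0/cos41.8° = 4.024 m; N'_4 = 230·cos41.8° = 171.5; c'Δl = 23.34; W sinα = 153.3
Slice 5: Δl = 1.5/cos59.5° = 2.955 m; N'_5 = 41·cos59.5° = 20.8; c'Δl = 17.14; W sinα = 35.3
Σc'Δl = 84.7 kN/m; ΣN' = 754.5 kN/m; ΣW sinα = 358.5 kN/m
Resisting = 84.7 + 754.5·tan25.4° = 84.7 + 358.2 = 442.9 kN/m
FS = 442.9 / 358.5 = 1.236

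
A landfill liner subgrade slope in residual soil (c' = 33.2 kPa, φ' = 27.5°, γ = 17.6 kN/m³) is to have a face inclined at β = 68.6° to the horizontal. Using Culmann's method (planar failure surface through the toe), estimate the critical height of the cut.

Culmann's analysis gives the critical failure plane at α_cr = (β + φ')/2 = (68.6 + 27.5)/2 = 48.0°, and the critical height
H_c = (4c'/γ) · sinβ cosφ' / [1 − cos(β − φ')]
    = (4·33.2/17.6) · sin68.6°·cos27.5° / [1 − cos(41.1°)]
    = 7.545 · 0.9311·0.8870 / [1 − 0.7536]
    = 7.545 · 0.8259 / 0.2464
    = 25.29 m

H_c = 25.29 m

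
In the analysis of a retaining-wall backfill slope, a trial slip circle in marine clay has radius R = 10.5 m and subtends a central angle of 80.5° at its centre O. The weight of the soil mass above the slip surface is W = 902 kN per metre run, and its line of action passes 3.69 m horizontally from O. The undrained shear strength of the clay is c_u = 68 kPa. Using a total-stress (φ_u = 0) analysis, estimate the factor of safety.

Taking moments about the centre O, the resisting moment is provided by the undrained shear strength acting along the arc:
Arc length L_a = R·θ = 10.5·(80.5°·π/180) = 10.5·1.4050 = 14.75 m
M_R = c_u·L_a·R = 68·14.75·10.5 = 10533.2 kN·m/m
M_D = W·d = 902·3.69 = 3328.4 kN·m/m
FS = M_R / M_D = 10533.2 / 3328.4 = 3.165

FS = 3.16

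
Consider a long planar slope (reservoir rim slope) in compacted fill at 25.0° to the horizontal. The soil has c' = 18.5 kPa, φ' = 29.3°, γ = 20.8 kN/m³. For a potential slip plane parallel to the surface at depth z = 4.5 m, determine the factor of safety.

FS = 1.72

For an infinite slope with a slip plane parallel to the surface (no pore pressure): FS = [c' + γz cos²β tanφ'] / [γz sinβ cosβ].
γz = 20.8·4.5 = 93.60 kN/m²
Numerator = 18.5 + 93.60·cos²25.0°·tan29.3° = 18.5 + 93.60·0.8214·0.5612 = 61.644 kPa
Denominator = 93.60·sin25.0°·cos25.0° = 93.60·0.4226·0.9063 = 35.851 kPa
FS = 61.644 / 35.851 = 1.719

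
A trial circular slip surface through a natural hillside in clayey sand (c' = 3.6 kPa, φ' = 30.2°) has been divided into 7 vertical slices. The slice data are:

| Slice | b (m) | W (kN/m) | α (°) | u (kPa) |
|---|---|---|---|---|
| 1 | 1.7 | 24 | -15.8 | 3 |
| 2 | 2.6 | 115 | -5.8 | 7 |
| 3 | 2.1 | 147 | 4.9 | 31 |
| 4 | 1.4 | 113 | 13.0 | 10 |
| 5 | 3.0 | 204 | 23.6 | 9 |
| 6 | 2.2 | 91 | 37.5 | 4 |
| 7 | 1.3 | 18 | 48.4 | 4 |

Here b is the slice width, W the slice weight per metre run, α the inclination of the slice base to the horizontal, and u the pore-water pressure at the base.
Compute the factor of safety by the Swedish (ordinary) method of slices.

FS = 2.09

Ordinary method of slices: FS = Σ[c'·Δl_i + (W_i cosα_i − u_i·Δl_i)·tanφ'] / Σ W_i sinα_i, with Δl_i = b_i / cosα_i.
Slice 1: Δl = 1.7/cos(-15.8°) = 1.767 m; N'_1 = 24·cos(-15.8°) − 3·1.767 = 17.8; c'Δl = 6.36; W sinα = -6.5
Slice 2: Δl = 2.6/cos(-5.8°) = 2.613 m; N'_2 = 115·cos(-5.8°) − 7·2.613 = 96.1; c'Δl = 9.41; W sinα = -11.6
Slice 3: Δl = 2.1/cos4.9° = 2.108 m; N'_3 = 147·cos4.9° − 31·2.108 = 81.1; c'Δl = 7.59; W sinα = 12.6
Slice 4: Δl = 1.4/cos13.0° = 1.437 m; N'_4 = 113·cos13.0° − 10·1.437 = 95.7; c'Δl = 5.17; W sinα = 25.4
Slice 5: Δl = 3.0/cos23.6° = 3.274 m; N'_5 = 204·cos23.6° − 9·3.274 = 157.5; c'Δl = 11.79; W sinα = 81.7
Slice 6: Δl = 2.2/cos37.5° = 2.773 m; N'_6 = 91·cos37.5° − 4·2.773 = 61.1; c'Δl = 9.98; W sinα = 55.4
Slice 7: Δl = 1.3/cos48.4° = 1.958 m; N'_7 = 18·cos48.4° − 4·1.958 = 4.1; c'Δl = 7.05; W sinα = 13.5
Σc'Δl = 57.3 kN/m; ΣN' = 513.5 kN/m; ΣW sinα = 170.3 kN/m
Resisting = 57.3 + 513.5·tan30.2° = 57.3 + 298.8 = 356.2 kN/m
FS = 356.2 / 170.3 = 2.091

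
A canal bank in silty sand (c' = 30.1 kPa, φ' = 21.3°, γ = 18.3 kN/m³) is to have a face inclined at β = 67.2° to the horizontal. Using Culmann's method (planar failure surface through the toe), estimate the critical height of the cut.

H_c = 18.58 m

Culmann's analysis gives the critical failure plane at α_cr = (β + φ')/2 = (67.2 + 21.3)/2 = 44.2°, and the critical height
H_c = (4c'/γ) · sinβ cosφ' / [1 − cos(β − φ')]
    = (4·30.1/18.3) · sin67.2°·cos21.3° / [1 − cos(45.9°)]
    = 6.579 · 0.9219·0.9317 / [1 − 0.6959]
    = 6.579 · 0.8589 / 0.3041
    = 18.58 m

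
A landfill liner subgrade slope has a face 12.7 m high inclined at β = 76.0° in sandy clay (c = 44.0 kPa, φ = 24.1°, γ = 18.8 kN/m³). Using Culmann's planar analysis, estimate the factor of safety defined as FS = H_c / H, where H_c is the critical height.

FS = 1.70

H_c = (4c/γ) · sinβ cosφ / [1 − cos(β − φ)]
    = (4·44.0/18.8) · sin76.0°·cos24.1° / [1 − cos51.9°]
    = 9.362 · 0.8857 / 0.3830 = 21.65 m
FS = H_c / H = 21.65 / 12.7 = 1.705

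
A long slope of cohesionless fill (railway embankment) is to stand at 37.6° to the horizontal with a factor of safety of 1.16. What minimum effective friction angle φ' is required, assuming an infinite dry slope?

φ' = 41.8°

FS = tanφ'/tanβ ⇒ tanφ' = FS · tanβ = 1.16 · tan37.6° = 0.8933
φ' = arctan(0.8933) = 41.78°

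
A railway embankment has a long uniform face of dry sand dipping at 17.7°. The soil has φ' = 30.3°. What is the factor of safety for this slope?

For a dry cohesionless infinite slope the factor of safety is FS = tanφ' / tanβ.
FS = tan30.3° / tan17.7° = 0.5844 / 0.3191 = 1.831

FS = 1.83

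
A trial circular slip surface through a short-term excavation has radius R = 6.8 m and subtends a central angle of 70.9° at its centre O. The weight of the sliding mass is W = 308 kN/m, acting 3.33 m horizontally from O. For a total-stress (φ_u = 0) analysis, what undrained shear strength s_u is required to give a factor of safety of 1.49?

s_u = 26.7 kPa

FS = s_u·L_a·R / (W·d), so s_u = FS·W·d / (L_a·R).
Arc length L_a = R·θ = 6.8·(70.9°·π/180) = 6.8·1.2374 = 8.41 m
s_u = 1.49·308·3.33 / (8.41·6.8) = 1528.2 / 57.22 = 26.71 kPa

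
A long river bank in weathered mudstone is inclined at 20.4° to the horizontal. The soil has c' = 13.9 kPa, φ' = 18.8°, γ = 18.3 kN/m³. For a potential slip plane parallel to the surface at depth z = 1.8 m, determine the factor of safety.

FS = 2.21

For an infinite slope with a slip plane parallel to the surface (no pore pressure): FS = [c' + γz cos²β tanφ'] / [γz sinβ cosβ].
γz = 18.3·1.8 = 32.94 kN/m²
Numerator = 13.9 + 32.94·cos²20.4°·tan18.8° = 13.9 + 32.94·0.8785·0.3404 = 23.751 kPa
Denominator = 32.94·sin20.4°·cos20.4° = 32.94·0.3486·0.9373 = 10.762 kPa
FS = 23.751 / 10.762 = 2.207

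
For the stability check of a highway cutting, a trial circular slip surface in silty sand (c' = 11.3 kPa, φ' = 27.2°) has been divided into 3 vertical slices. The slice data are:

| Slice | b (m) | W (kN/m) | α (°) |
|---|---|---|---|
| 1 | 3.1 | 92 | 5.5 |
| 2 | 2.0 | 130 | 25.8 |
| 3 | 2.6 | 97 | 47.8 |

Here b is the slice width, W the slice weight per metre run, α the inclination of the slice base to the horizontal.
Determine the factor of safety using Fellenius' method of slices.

Ordinary method of slices: FS = Σ[c'·Δl_i + (W_i cosα_i)·tanφ'] / Σ W_i sinα_i, with Δl_i = b_i / cosα_i.
Slice 1: Δl = 3.1/cos5.5° = 3.114 m; N'_1 = 92·cos5.5° = 91.6; c'Δl = 35.19; W sinα = 8.8
Slice 2: Δl = 2.0/cos25.8° = 2.221 m; N'_2 = 130·cos25.8° = 117.0; c'Δl = 25.10; W sinα = 56.6
Slice 3: Δl = 2.6/cos47.8° = 3.871 m; N'_3 = 97·cos47.8° = 65.2; c'Δl = 43.74; W sinα = 71.9
Σc'Δl = 104.0 kN/m; ΣN' = 273.8 kN/m; ΣW sinα = 137.3 kN/m
Resisting = 104.0 + 273.8·tan27.2° = 104.0 + 140.7 = 244.7 kN/m
FS = 244.7 / 137.3 = 1.783

FS = 1.78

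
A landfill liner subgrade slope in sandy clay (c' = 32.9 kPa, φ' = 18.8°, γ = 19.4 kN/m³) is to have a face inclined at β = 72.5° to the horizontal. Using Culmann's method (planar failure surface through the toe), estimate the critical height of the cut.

H_c = 15.01 m

Culmann's analysis gives the critical failure plane at α_cr = (β + φ')/2 = (72.5 + 18.8)/2 = 45.6°, and the critical height
H_c = (4c'/γ) · sinβ cosφ' / [1 − cos(β − φ')]
    = (4·32.9/19.4) · sin72.5°·cos18.8° / [1 − cos(53.7°)]
    = 6.784 · 0.9537·0.9466 / [1 − 0.5920]
    = 6.784 · 0.9028 / 0.4080
    = 15.01 m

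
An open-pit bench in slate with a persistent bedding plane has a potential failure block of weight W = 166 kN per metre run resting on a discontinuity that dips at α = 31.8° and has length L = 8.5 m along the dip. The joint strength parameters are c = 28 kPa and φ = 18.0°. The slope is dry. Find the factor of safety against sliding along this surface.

Resolving the block weight along and normal to the plane and applying the Mohr–Coulomb strength on the joint:
N' = W cosα = 166·cos31.8° = 141.1 kN/m
Driving force T = W sinα = 166·sin31.8° = 87.5 kN/m
Resisting force R = c·L + N'·tanφ = 28·8.5 + 141.1·tan18.0° = 238.0 + 45.8 = 283.8 kN/m
FS = R / T = 283.8 / 87.5 = 3.245

FS = 3.24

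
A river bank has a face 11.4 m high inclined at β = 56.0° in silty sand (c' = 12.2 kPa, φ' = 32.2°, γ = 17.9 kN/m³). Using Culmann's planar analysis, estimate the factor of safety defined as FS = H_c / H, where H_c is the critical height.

FS = 1.97

H_c = (4c'/γ) · sinβ cosφ' / [1 − cos(β − φ')]
    = (4·12.2/17.9) · sin56.0°·cos32.2° / [1 − cos23.8°]
    = 2.726 · 0.7015 / 0.0850 = 22.49 m
FS = H_c / H = 22.49 / 11.4 = 1.973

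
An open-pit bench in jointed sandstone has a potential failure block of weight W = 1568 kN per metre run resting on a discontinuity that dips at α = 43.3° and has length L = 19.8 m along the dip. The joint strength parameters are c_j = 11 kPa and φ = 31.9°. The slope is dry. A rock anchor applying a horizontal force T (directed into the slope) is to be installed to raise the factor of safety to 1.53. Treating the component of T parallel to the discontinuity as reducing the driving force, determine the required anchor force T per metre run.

Resolving forces along and normal to the sliding plane, with the horizontal anchor force T adding T·sinα to the effective normal force and T·cosα acting up the plane against the driving force:
FS = [c_jL + (W cosα + T sinα) tanφ] / [W sinα − T cosα]
Without the anchor: N' = 1141.1 kN/m, driving T_d = 1075.4 kN/m, resisting R = 11·19.8 + 1141.1·tan31.9° = 928.1 kN/m, FS = 0.86.
Setting FS = 1.53 and solving for T:
1.53·(1075.4 − T cos43.3°) = 928.1 + T sin43.3°·tan31.9°
T·(sin43.3°·tan31.9° + 1.53·cos43.3°) = 1.53·1075.4 − 928.1
T·(0.6858·0.6224 + 1.53·0.7278) = 1645.3 − 928.1 = 717.2
T·1.5404 = 717.2
T = 465.6 kN/m

T = 466 kN/m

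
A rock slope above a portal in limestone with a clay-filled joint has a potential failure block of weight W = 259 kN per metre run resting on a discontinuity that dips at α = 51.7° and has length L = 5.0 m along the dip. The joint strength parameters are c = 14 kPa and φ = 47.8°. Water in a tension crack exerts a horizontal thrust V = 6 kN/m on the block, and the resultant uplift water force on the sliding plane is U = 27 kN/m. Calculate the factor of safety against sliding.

FS = 1.02

Resolving the block weight along and normal to the plane and applying the Mohr–Coulomb strength on the joint:
N' = W cosα − U − V sinα = 259·cos51.7° − 27 − 6·sin51.7° = 128.8 kN/m
Driving force T = W sinα + V cosα = 259·sin51.7° + 6·cos51.7° = 207.0 kN/m
Resisting force R = c·L + N'·tanφ = 14·5.0 + 128.8·tan47.8° = 70.0 + 142.1 = 212.1 kN/m
FS = R / T = 212.1 / 207.0 = 1.025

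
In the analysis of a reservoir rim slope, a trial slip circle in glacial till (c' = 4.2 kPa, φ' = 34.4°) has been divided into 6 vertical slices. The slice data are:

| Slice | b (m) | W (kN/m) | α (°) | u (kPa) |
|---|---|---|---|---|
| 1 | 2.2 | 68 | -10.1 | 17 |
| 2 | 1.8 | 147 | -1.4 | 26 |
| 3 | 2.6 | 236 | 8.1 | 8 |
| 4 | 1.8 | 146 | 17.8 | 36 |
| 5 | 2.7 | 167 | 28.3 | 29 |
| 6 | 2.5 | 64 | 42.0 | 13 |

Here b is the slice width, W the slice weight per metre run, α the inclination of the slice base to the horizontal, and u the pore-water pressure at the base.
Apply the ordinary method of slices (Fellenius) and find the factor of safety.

FS = 2.10

Ordinary method of slices: FS = Σ[c'·Δl_i + (W_i cosα_i − u_i·Δl_i)·tanφ'] / Σ W_i sinα_i, with Δl_i = b_i / cosα_i.
Slice 1: Δl = 2.2/cos(-10.1°) = 2.235 m; N'_1 = 68·cos(-10.1°) − 17·2.235 = 29.0; c'Δl = 9.39; W sinα = -11.9
Slice 2: Δl = 1.8/cos(-1.4°) = 1.801 m; N'_2 = 147·cos(-1.4°) − 26·1.801 = 100.1; c'Δl = 7.56; W sinα = -3.6
Slice 3: Δl = 2.6/cos8.1° = 2.626 m; N'_3 = 236·cos8.1° − 8·2.626 = 212.6; c'Δl = 11.03; W sinα = 33.3
Slice 4: Δl = 1.8/cos17.8° = 1.890 m; N'_4 = 146·cos17.8° − 36·1.890 = 71.0; c'Δl = 7.94; W sinα = 44.6
Slice 5: Δl = 2.7/cos28.3° = 3.067 m; N'_5 = 167·cos28.3° − 29·3.067 = 58.1; c'Δl = 12.88; W sinα = 79.2
Slice 6: Δl = 2.5/cos42.0° = 3.364 m; N'_6 = 64·cos42.0° − 13·3.364 = 3.8; c'Δl = 14.13; W sinα = 42.8
Σc'Δl = 62.9 kN/m; ΣN' = 474.6 kN/m; ΣW sinα = 184.4 kN/m
Resisting = 62.9 + 474.6·tan34.4° = 62.9 + 325.0 = 387.9 kN/m
FS = 387.9 / 184.4 = 2.104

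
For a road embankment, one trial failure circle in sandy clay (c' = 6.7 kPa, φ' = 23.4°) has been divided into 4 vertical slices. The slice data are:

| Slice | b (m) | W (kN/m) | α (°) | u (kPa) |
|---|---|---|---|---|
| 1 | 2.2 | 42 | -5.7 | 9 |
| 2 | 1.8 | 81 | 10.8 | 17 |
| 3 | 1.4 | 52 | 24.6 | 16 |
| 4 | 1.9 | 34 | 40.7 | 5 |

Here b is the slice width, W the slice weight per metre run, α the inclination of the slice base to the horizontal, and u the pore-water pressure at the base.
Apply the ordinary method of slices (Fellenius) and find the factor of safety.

FS = 1.83

Ordinary method of slices: FS = Σ[c'·Δl_i + (W_i cosα_i − u_i·Δl_i)·tanφ'] / Σ W_i sinα_i, with Δl_i = b_i / cosα_i.
Slice 1: Δl = 2.2/cos(-5.7°) = 2.211 m; N'_1 = 42·cos(-5.7°) − 9·2.211 = 21.9; c'Δl = 14.81; W sinα = -4.2
Slice 2: Δl = 1.8/cos10.8° = 1.832 m; N'_2 = 81·cos10.8° − 17·1.832 = 48.4; c'Δl = 12.28; W sinα = 15.2
Slice 3: Δl = 1.4/cos24.6° = 1.540 m; N'_3 = 52·cos24.6° − 16·1.540 = 22.6; c'Δl = 10.32; W sinα = 21.6
Slice 4: Δl = 1.9/cos40.7° = 2.506 m; N'_4 = 34·cos40.7° − 5·2.506 = 13.2; c'Δl = 16.79; W sinα = 22.2
Σc'Δl = 54.2 kN/m; ΣN' = 106.2 kN/m; ΣW sinα = 54.8 kN/m
Resisting = 54.2 + 106.2·tan23.4° = 54.2 + 46.0 = 100.2 kN/m
FS = 100.2 / 54.8 = 1.827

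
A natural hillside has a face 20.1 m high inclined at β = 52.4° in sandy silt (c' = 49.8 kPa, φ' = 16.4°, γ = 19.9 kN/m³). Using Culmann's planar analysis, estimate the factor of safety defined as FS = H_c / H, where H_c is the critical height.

H_c = (4c'/γ) · sinβ cosφ' / [1 − cos(β − φ')]
    = (4·49.8/19.9) · sin52.4°·cos16.4° / [1 − cos36.0°]
    = 10.010 · 0.7601 / 0.1910 = 39.84 m
FS = H_c / H = 39.84 / 20.1 = 1.982

FS = 1.98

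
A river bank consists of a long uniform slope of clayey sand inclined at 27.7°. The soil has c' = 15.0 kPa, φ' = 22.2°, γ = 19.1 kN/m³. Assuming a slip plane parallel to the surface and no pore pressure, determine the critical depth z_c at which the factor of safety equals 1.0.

z_c = 8.57 m

Setting FS = 1.00 in FS = [c' + γz cos²β tanφ'] / [γz sinβ cosβ] and solving for z:
z = c' / [γ cosβ (FS·sinβ − cosβ·tanφ')]
  = 15.0 / [19.1·cos27.7°·(1.00·sin27.7° − cos27.7°·tan22.2°)]
  = 15.0 / [19.1·0.8854·(1.00·0.4648 − 0.8854·0.4081)]
  = 15.0 / 1.7506 = 8.568 m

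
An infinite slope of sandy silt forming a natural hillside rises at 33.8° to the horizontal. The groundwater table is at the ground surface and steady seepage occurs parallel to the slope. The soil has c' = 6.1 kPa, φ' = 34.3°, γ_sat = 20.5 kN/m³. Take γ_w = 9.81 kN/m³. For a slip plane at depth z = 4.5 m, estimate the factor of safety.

With seepage parallel to the slope and the water table at the surface, the effective normal stress on the slip plane uses the buoyant unit weight γ' = γ_sat − γ_w while the driving shear stress uses γ_sat:
FS = [c' + γ' z cos²β tanφ'] / [γ_sat z sinβ cosβ]
γ' = 20.5 − 9.81 = 10.69 kN/m³
Numerator = 6.1 + 10.69·4.5·cos²33.8°·tan34.3° = 6.1 + 10.69·4.5·0.6905·0.6822 = 28.760 kPa
Denominator = 20.5·4.5·sin33.8°·cos33.8° = 20.5·4.5·0.5563·0.8310 = 42.645 kPa
FS = 28.760 / 42.645 = 0.674

FS = 0.67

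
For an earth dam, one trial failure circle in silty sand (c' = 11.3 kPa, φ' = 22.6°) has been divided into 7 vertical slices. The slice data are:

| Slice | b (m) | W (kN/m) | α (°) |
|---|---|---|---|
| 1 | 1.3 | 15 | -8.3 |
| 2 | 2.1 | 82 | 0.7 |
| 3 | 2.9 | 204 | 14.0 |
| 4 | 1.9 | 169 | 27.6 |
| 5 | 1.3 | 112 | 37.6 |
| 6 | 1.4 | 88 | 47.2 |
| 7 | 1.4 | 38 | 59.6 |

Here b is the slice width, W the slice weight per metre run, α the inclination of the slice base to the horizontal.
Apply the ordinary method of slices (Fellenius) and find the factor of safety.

FS = 1.45

Ordinary method of slices: FS = Σ[c'·Δl_i + (W_i cosα_i)·tanφ'] / Σ W_i sinα_i, with Δl_i = b_i / cosα_i.
Slice 1: Δl = 1.3/cos(-8.3°) = 1.314 m; N'_1 = 15·cos(-8.3°) = 14.8; c'Δl = 14.85; W sinα = -2.2
Slice 2: Δl = 2.1/cos0.7° = 2.100 m; N'_2 = 82·cos0.7° = 82.0; c'Δl = 23.73; W sinα = 1.0
Slice 3: Δl = 2.9/cos14.0° = 2.989 m; N'_3 = 204·cos14.0° = 197.9; c'Δl = 33.77; W sinα = 49.4
Slice 4: Δl = 1.9/cos27.6° = 2.144 m; N'_4 = 169·cos27.6° = 149.8; c'Δl = 24.23; W sinα = 78.3
Slice 5: Δl = 1.3/cos37.6° = 1.641 m; N'_5 = 112·cos37.6° = 88.7; c'Δl = 18.54; W sinα = 68.3
Slice 6: Δl = 1.4/cos47.2° = 2.061 m; N'_6 = 88·cos47.2° = 59.8; c'Δl = 23.28; W sinα = 64.6
Slice 7: Δl = 1.4/cos59.6° = 2.767 m; N'_7 = 38·cos59.6° = 19.2; c'Δl = 31.26; W sinα = 32.8
Σc'Δl = 169.7 kN/m; ΣN' = 612.3 kN/m; ΣW sinα = 292.2 kN/m
Resisting = 169.7 + 612.3·tan22.6° = 169.7 + 254.9 = 424.5 kN/m
FS = 424.5 / 292.2 = 1.453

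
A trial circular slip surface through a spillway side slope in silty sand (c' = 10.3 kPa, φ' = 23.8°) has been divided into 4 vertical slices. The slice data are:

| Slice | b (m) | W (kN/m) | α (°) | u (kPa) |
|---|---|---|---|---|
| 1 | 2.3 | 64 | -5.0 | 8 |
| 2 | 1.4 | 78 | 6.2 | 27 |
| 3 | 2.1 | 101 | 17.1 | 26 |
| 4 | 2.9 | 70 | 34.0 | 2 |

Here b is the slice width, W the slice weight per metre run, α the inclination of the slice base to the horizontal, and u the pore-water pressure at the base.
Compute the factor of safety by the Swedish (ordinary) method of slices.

Ordinary method of slices: FS = Σ[c'·Δl_i + (W_i cosα_i − u_i·Δl_i)·tanφ'] / Σ W_i sinα_i, with Δl_i = b_i / cosα_i.
Slice 1: Δl = 2.3/cos(-5.0°) = 2.309 m; N'_1 = 64·cos(-5.0°) − 8·2.309 = 45.3; c'Δl = 23.78; W sinα = -5.6
Slice 2: Δl = 1.4/cos6.2° = 1.408 m; N'_2 = 78·cos6.2° − 27·1.408 = 39.5; c'Δl = 14.50; W sinα = 8.4
Slice 3: Δl = 2.1/cos17.1° = 2.197 m; N'_3 = 101·cos17.1° − 26·2.197 = 39.4; c'Δl = 22.63; W sinα = 29.7
Slice 4: Δl = 2.9/cos34.0° = 3.498 m; N'_4 = 70·cos34.0° − 2·3.498 = 51.0; c'Δl = 36.03; W sinα = 39.1
Σc'Δl = 96.9 kN/m; ΣN' = 175.3 kN/m; ΣW sinα = 71.7 kN/m
Resisting = 96.9 + 175.3·tan23.8° = 96.9 + 77.3 = 174.2 kN/m
FS = 174.2 / 71.7 = 2.431

FS = 2.43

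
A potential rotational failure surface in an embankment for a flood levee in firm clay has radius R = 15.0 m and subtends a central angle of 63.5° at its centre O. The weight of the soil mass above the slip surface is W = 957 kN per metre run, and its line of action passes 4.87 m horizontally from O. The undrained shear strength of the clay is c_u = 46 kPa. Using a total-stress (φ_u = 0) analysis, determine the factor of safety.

Taking moments about the centre O, the resisting moment is provided by the undrained shear strength acting along the arc:
Arc length L_a = R·θ = 15.0·(63.5°·π/180) = 15.0·1.1083 = 16.62 m
M_R = c_u·L_a·R = 46·16.62·15.0 = 11470.7 kN·m/m
M_D = W·d = 957·4.87 = 4660.6 kN·m/m
FS = M_R / M_D = 11470.7 / 4660.6 = 2.461

FS = 2.46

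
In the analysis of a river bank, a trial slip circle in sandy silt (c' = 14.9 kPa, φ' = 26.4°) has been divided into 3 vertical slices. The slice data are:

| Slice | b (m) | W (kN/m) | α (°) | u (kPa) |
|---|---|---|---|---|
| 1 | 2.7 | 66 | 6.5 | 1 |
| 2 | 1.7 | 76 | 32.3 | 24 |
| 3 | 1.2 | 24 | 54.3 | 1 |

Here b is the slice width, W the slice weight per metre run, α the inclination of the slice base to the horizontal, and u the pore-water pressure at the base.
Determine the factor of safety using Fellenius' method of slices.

FS = 2.16

Ordinary method of slices: FS = Σ[c'·Δl_i + (W_i cosα_i − u_i·Δl_i)·tanφ'] / Σ W_i sinα_i, with Δl_i = b_i / cosα_i.
Slice 1: Δl = 2.7/cos6.5° = 2.717 m; N'_1 = 66·cos6.5° − 1·2.717 = 62.9; c'Δl = 40.49; W sinα = 7.5
Slice 2: Δl = 1.7/cos32.3° = 2.011 m; N'_2 = 76·cos32.3° − 24·2.011 = 16.0; c'Δl = 29.97; W sinα = 40.6
Slice 3: Δl = 1.2/cos54.3° = 2.056 m; N'_3 = 24·cos54.3° − 1·2.056 = 11.9; c'Δl = 30.64; W sinα = 19.5
Σc'Δl = 101.1 kN/m; ΣN' = 90.8 kN/m; ΣW sinα = 67.6 kN/m
Resisting = 101.1 + 90.8·tan26.4° = 101.1 + 45.1 = 146.2 kN/m
FS = 146.2 / 67.6 = 2.163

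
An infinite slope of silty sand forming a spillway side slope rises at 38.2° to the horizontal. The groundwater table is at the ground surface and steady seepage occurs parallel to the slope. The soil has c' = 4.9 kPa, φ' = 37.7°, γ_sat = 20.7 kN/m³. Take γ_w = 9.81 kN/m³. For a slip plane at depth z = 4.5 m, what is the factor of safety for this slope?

FS = 0.62

With seepage parallel to the slope and the water table at the surface, the effective normal stress on the slip plane uses the buoyant unit weight γ' = γ_sat − γ_w while the driving shear stress uses γ_sat:
FS = [c' + γ' z cos²β tanφ'] / [γ_sat z sinβ cosβ]
γ' = 20.7 − 9.81 = 10.89 kN/m³
Numerator = 4.9 + 10.89·4.5·cos²38.2°·tan37.7° = 4.9 + 10.89·4.5·0.6176·0.7729 = 28.291 kPa
Denominator = 20.7·4.5·sin38.2°·cos38.2° = 20.7·4.5·0.6184·0.7859 = 45.269 kPa
FS = 28.291 / 45.269 = 0.625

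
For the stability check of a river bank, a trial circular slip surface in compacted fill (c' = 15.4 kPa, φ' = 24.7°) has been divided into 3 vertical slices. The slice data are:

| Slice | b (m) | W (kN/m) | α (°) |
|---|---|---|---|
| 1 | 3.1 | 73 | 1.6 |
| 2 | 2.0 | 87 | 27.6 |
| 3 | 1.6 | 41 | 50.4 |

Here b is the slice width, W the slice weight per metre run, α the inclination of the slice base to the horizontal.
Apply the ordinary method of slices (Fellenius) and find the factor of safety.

Ordinary method of slices: FS = Σ[c'·Δl_i + (W_i cosα_i)·tanφ'] / Σ W_i sinα_i, with Δl_i = b_i / cosα_i.
Slice 1: Δl = 3.1/cos1.6° = 3.101 m; N'_1 = 73·cos1.6° = 73.0; c'Δl = 47.76; W sinα = 2.0
Slice 2: Δl = 2.0/cos27.6° = 2.257 m; N'_2 = 87·cos27.6° = 77.1; c'Δl = 34.75; W sinα = 40.3
Slice 3: Δl = 1.6/cos50.4° = 2.510 m; N'_3 = 41·cos50.4° = 26.1; c'Δl = 38.66; W sinα = 31.6
Σc'Δl = 121.2 kN/m; ΣN' = 176.2 kN/m; ΣW sinα = 73.9 kN/m
Resisting = 121.2 + 176.2·tan24.7° = 121.2 + 81.0 = 202.2 kN/m
FS = 202.2 / 73.9 = 2.735

FS = 2.73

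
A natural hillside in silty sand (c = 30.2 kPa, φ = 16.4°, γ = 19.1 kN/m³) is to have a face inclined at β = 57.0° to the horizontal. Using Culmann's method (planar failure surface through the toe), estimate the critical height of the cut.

Culmann's analysis gives the critical failure plane at α_cr = (β + φ)/2 = (57.0 + 16.4)/2 = 36.7°, and the critical height
H_c = (4c/γ) · sinβ cosφ / [1 − cos(β − φ)]
    = (4·30.2/19.1) · sin57.0°·cos16.4° / [1 − cos(40.6°)]
    = 6.325 · 0.8387·0.9593 / [1 − 0.7593]
    = 6.325 · 0.8045 / 0.2407
    = 21.14 m

H_c = 21.14 m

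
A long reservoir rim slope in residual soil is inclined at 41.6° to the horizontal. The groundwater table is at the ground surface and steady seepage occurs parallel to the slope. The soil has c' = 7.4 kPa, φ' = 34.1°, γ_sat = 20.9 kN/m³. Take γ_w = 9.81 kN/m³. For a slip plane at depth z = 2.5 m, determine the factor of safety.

FS = 0.69

With seepage parallel to the slope and the water table at the surface, the effective normal stress on the slip plane uses the buoyant unit weight γ' = γ_sat − γ_w while the driving shear stress uses γ_sat:
FS = [c' + γ' z cos²β tanφ'] / [γ_sat z sinβ cosβ]
γ' = 20.9 − 9.81 = 11.09 kN/m³
Numerator = 7.4 + 11.09·2.5·cos²41.6°·tan34.1° = 7.4 + 11.09·2.5·0.5592·0.6771 = 17.897 kPa
Denominator = 20.9·2.5·sin41.6°·cos41.6° = 20.9·2.5·0.6639·0.7478 = 25.941 kPa
FS = 17.897 / 25.941 = 0.690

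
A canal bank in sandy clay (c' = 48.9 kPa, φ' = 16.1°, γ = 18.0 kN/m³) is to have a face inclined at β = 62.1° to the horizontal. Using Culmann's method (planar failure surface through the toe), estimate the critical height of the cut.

H_c = 30.22 m

Culmann's analysis gives the critical failure plane at α_cr = (β + φ')/2 = (62.1 + 16.1)/2 = 39.1°, and the critical height
H_c = (4c'/γ) · sinβ cosφ' / [1 − cos(β − φ')]
    = (4·48.9/18.0) · sin62.1°·cos16.1° / [1 − cos(46.0°)]
    = 10.867 · 0.8838·0.9608 / [1 − 0.6947]
    = 10.867 · 0.8491 / 0.3053
    = 30.22 m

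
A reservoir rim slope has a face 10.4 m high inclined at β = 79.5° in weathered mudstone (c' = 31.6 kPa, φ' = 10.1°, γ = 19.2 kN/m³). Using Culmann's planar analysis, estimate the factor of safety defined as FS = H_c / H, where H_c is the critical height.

H_c = (4c'/γ) · sinβ cosφ' / [1 − cos(β − φ')]
    = (4·31.6/19.2) · sin79.5°·cos10.1° / [1 − cos69.4°]
    = 6.583 · 0.9680 / 0.6482 = 9.83 m
FS = H_c / H = 9.83 / 10.4 = 0.945

FS = 0.95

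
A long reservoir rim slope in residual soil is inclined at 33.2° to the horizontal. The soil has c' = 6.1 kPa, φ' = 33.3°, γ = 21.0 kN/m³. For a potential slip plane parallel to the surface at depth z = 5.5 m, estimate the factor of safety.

For an infinite slope with a slip plane parallel to the surface (no pore pressure): FS = [c' + γz cos²β tanφ'] / [γz sinβ cosβ].
γz = 21.0·5.5 = 115.50 kN/m²
Numerator = 6.1 + 115.50·cos²33.2°·tan33.3° = 6.1 + 115.50·0.7002·0.6569 = 59.222 kPa
Denominator = 115.50·sin33.2°·cos33.2° = 115.50·0.5476·0.8368 = 52.920 kPa
FS = 59.222 / 52.920 = 1.119

FS = 1.12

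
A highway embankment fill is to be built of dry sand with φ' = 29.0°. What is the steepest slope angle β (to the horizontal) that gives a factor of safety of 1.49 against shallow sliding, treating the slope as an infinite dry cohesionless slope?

For an infinite dry cohesionless slope FS = tanφ'/tanβ, so tanβ = tanφ' / FS.
tanβ = tan29.0° / 1.49 = 0.5543 / 1.49 = 0.3720
β = arctan(0.3720) = 20.41°

β = 20.4°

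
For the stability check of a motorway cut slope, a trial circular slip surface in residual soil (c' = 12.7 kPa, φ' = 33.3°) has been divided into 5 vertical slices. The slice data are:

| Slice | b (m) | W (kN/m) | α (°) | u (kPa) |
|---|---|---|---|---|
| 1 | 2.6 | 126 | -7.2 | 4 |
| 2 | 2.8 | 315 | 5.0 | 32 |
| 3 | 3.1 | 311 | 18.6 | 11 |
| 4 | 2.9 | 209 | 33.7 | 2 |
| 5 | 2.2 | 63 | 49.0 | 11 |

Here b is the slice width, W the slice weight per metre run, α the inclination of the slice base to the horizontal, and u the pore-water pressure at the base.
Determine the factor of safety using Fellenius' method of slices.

FS = 2.56

Ordinary method of slices: FS = Σ[c'·Δl_i + (W_i cosα_i − u_i·Δl_i)·tanφ'] / Σ W_i sinα_i, with Δl_i = b_i / cosα_i.
Slice 1: Δl = 2.6/cos(-7.2°) = 2.621 m; N'_1 = 126·cos(-7.2°) − 4·2.621 = 114.5; c'Δl = 33.28; W sinα = -15.8
Slice 2: Δl = 2.8/cos5.0° = 2.811 m; N'_2 = 315·cos5.0° − 32·2.811 = 223.9; c'Δl = 35.70; W sinα = 27.5
Slice 3: Δl = 3.1/cos18.6° = 3.271 m; N'_3 = 311·cos18.6° − 11·3.271 = 258.8; c'Δl = 41.54; W sinα = 99.2
Slice 4: Δl = 2.9/cos33.7° = 3.486 m; N'_4 = 209·cos33.7° − 2·3.486 = 166.9; c'Δl = 44.27; W sinα = 116.0
Slice 5: Δl = 2.2/cos49.0° = 3.353 m; N'_5 = 63·cos49.0° − 11·3.353 = 4.4; c'Δl = 42.59; W sinα = 47.5
Σc'Δl = 197.4 kN/m; ΣN' = 768.5 kN/m; ΣW sinα = 274.4 kN/m
Resisting = 197.4 + 768.5·tan33.3° = 197.4 + 504.8 = 702.2 kN/m
FS = 702.2 / 274.4 = 2.559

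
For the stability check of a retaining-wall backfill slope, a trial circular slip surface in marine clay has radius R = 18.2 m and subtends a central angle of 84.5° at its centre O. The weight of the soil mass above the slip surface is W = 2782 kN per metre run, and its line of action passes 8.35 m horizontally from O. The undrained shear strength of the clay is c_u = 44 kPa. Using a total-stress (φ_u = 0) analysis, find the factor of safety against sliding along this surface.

Taking moments about the centre O, the resisting moment is provided by the undrained shear strength acting along the arc:
Arc length L_a = R·θ = 18.2·(84.5°·π/180) = 18.2·1.4748 = 26.84 m
M_R = c_u·L_a·R = 44·26.84·18.2 = 21494.6 kN·m/m
M_D = W·d = 2782·8.35 = 23229.7 kN·m/m
FS = M_R / M_D = 21494.6 / 23229.7 = 0.925

FS = 0.93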